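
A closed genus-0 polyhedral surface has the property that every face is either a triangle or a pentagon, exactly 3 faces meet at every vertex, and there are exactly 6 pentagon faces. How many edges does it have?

18

Let x be the number of triangles; then F = 6 + x.
Edge–face incidences: 2E = 5·6 + 3·x = 30 + 3x.
Every vertex has degree 3, so 3V = 2E.
Euler: V − E + F = 2 ⇒ (2E)/3 − E + (6 + x) = 2.
Multiply by 6: 2·(2E) − 3·(2E) + 6·(6 + x) = 12, i.e. 36 + 6x − (30 + 3x) = 12.
Collecting terms: 3x + 6 = 12, so 3x = 6, so x = 2.
Then 2E = 30 + 3·2 = 36, so E = 18, V = 2E/3 = 12, F = 6 + 2 = 8.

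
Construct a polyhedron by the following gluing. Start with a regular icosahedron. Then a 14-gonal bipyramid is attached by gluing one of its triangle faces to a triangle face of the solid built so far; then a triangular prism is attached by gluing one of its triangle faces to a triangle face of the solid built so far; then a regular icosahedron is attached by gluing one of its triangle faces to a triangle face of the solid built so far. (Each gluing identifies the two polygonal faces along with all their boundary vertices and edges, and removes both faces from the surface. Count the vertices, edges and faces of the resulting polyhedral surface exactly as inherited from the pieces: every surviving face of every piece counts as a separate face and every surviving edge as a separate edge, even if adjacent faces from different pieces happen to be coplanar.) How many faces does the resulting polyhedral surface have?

67

A regular icosahedron: V=12, E=30, F=20.
Attach a 14-gonal bipyramid (V=16, E=42, F=28) along a 3-gon: merge 3 vertices and 3 edges, delete both glued faces → V=25, E=69, F=46.
Attach a triangular prism (V=6, E=9, F=5) along a 3-gon: merge 3 vertices and 3 edges, delete both glued faces → V=28, E=75, F=49.
Attach a regular icosahedron (V=12, E=30, F=20) along a 3-gon: merge 3 vertices and 3 edges, delete both glued faces → V=37, E=102, F=67.
Check: V − E + F = 37 − 102 + 67 = 2.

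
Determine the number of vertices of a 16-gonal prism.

32

A prism on an n-gon has two n-gon bases and n rectangular sides: V = 2·16 = 32, E = 3·16 = 48, F = 16 + 2 = 18.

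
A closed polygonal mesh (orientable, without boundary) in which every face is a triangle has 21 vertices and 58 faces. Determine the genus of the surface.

Every face is a triangle, so 2E = 3·58 = 174, giving E = 87.
χ = V − E + F = 21 − 87 + 58 = -8.
For a closed orientable surface χ = 2 − 2g, so g = (2 − (-8))/2 = 5.

5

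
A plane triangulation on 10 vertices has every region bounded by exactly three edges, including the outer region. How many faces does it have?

16

In a plane triangulation 3F = 2E and V − E + F = 2, so F = 2V − 4 = 2·10 − 4 = 16.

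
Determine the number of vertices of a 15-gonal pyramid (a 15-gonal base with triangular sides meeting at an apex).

16

A pyramid on an n-gon base has one n-gon and n triangles: V = 15 + 1 = 16, E = 2·15 = 30, F = 15 + 1 = 16.
Check: V − E + F = 16 − 30 + 16 = 2.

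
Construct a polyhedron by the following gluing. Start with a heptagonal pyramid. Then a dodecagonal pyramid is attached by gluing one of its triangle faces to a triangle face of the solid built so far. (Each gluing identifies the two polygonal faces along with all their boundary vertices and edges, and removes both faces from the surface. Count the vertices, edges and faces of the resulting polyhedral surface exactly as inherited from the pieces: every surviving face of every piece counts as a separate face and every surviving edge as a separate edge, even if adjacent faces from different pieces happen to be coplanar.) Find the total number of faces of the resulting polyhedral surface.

A heptagonal pyramid: V=8, E=14, F=8.
Attach a dodecagonal pyramid (V=13, E=24, F=13) along a 3-gon: merge 3 vertices and 3 edges, delete both glued faces → V=18, E=35, F=19.
Check: V − E + F = 18 − 35 + 19 = 2.

19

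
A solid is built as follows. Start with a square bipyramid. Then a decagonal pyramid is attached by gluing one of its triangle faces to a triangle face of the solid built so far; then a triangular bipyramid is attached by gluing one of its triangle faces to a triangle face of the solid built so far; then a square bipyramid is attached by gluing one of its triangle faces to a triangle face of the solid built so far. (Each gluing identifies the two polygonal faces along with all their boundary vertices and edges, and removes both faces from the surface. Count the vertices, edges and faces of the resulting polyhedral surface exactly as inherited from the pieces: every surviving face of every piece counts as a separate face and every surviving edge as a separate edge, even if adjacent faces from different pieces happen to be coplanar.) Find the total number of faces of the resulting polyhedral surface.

A square bipyramid: V=6, E=12, F=8.
Attach a decagonal pyramid (V=11, E=20, F=11) along a 3-gon: merge 3 vertices and 3 edges, delete both glued faces → V=14, E=29, F=17.
Attach a triangular bipyramid (V=5, E=9, F=6) along a 3-gon: merge 3 vertices and 3 edges, delete both glued faces → V=16, E=35, F=21.
Attach a square bipyramid (V=6, E=12, F=8) along a 3-gon: merge 3 vertices and 3 edges, delete both glued faces → V=19, E=44, F=27.
Check: V − E + F = 19 − 44 + 27 = 2.

27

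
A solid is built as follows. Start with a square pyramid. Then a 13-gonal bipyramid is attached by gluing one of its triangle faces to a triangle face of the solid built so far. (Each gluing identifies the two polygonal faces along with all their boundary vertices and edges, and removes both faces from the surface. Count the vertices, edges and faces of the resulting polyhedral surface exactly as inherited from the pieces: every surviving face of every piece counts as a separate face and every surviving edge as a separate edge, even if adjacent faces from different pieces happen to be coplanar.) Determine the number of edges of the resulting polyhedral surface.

A square pyramid: V=5, E=8, F=5.
Attach a 13-gonal bipyramid (V=15, E=39, F=26) along a 3-gon: merge 3 vertices and 3 edges, delete both glued faces → V=17, E=44, F=29.
Check: V − E + F = 17 − 44 + 29 = 2.

44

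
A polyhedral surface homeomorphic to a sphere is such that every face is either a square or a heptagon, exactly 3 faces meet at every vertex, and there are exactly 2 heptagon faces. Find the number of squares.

Let x be the number of squares; then F = 2 + x.
Edge–face incidences: 2E = 7·2 + 4·x = 14 + 4x.
Every vertex has degree 3, so 3V = 2E.
Euler: V − E + F = 2 ⇒ (2E)/3 − E + (2 + x) = 2.
Multiply by 6: 2·(2E) − 3·(2E) + 6·(2 + x) = 12, i.e. 12 + 6x − (14 + 4x) = 12.
Collecting terms: 2x − 2 = 12, so 2x = 14, so x = 7.
Then 2E = 14 + 4·7 = 42, so E = 21, V = 2E/3 = 14, F = 2 + 7 = 9.

7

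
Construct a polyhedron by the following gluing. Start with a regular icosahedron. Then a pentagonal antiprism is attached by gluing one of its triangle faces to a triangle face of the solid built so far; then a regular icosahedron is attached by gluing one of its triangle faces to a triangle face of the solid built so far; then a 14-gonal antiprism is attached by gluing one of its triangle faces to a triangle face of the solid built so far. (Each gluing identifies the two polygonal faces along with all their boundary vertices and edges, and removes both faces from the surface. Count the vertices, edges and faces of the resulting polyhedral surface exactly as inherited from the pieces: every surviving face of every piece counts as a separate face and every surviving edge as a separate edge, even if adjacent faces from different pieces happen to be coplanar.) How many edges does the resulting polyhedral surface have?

127

A regular icosahedron: V=12, E=30, F=20.
Attach a pentagonal antiprism (V=10, E=20, F=12) along a 3-gon: merge 3 vertices and 3 edges, delete both glued faces → V=19, E=47, F=30.
Attach a regular icosahedron (V=12, E=30, F=20) along a 3-gon: merge 3 vertices and 3 edges, delete both glued faces → V=28, E=74, F=48.
Attach a 14-gonal antiprism (V=28, E=56, F=30) along a 3-gon: merge 3 vertices and 3 edges, delete both glued faces → V=53, E=127, F=76.
Check: V − E + F = 53 − 127 + 76 = 2.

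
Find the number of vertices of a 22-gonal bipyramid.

A bipyramid over an n-gon has 2n triangular faces and n + 2 vertices: V = 22 + 2 = 24, E = 3·22 = 66, F = 2·22 = 44.

24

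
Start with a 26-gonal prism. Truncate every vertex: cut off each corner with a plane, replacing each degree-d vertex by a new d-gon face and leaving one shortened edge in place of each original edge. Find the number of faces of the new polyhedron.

80

The base solid has V = 52, E = 78, F = 28.
Truncation replaces each original edge-end by a new vertex, so V′ = 2E = 156.
Each original edge survives, and each old vertex of degree d contributes d new edges; summing degrees gives Σd = 2E, so E′ = E + 2E = 3E = 234.
Each original face survives and each original vertex becomes one new face: F′ = F + V = 80.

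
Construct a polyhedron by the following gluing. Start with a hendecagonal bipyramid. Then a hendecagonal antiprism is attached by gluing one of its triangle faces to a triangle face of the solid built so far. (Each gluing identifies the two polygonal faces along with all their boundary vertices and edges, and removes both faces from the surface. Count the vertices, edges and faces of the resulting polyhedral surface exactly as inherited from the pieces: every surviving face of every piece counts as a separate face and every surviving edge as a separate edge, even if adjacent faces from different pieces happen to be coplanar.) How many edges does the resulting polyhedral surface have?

A hendecagonal bipyramid: V=13, E=33, F=22.
Attach a hendecagonal antiprism (V=22, E=44, F=24) along a 3-gon: merge 3 vertices and 3 edges, delete both glued faces → V=32, E=74, F=44.
Check: V − E + F = 32 − 74 + 44 = 2.

74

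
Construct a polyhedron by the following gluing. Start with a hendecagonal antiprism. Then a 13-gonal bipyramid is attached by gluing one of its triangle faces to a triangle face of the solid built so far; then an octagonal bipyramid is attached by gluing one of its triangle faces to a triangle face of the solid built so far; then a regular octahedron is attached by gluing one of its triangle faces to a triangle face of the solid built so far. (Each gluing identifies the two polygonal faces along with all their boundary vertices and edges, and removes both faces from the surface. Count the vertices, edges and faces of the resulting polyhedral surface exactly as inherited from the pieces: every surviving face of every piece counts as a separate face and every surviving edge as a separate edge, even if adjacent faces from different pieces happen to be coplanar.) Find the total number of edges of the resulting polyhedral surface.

A hendecagonal antiprism: V=22, E=44, F=24.
Attach a 13-gonal bipyramid (V=15, E=39, F=26) along a 3-gon: merge 3 vertices and 3 edges, delete both glued faces → V=34, E=80, F=48.
Attach an octagonal bipyramid (V=10, E=24, F=16) along a 3-gon: merge 3 vertices and 3 edges, delete both glued faces → V=41, E=101, F=62.
Attach a regular octahedron (V=6, E=12, F=8) along a 3-gon: merge 3 vertices and 3 edges, delete both glued faces → V=44, E=110, F=68.
Check: V − E + F = 44 − 110 + 68 = 2.

110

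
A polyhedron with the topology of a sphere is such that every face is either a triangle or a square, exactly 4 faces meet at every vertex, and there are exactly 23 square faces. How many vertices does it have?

Let x be the number of triangles; then F = 23 + x.
Edge–face incidences: 2E = 4·23 + 3·x = 92 + 3x.
Every vertex has degree 4, so 4V = 2E.
Euler: V − E + F = 2 ⇒ (2E)/4 − E + (23 + x) = 2.
Multiply by 8: 2·(2E) − 4·(2E) + 8·(23 + x) = 16, i.e. 184 + 8x − 2·(92 + 3x) = 16.
Collecting terms: 2x = 16, so x = 8.
Then 2E = 92 + 3·8 = 116, so E = 58, V = 2E/4 = 29, F = 23 + 8 = 31.

29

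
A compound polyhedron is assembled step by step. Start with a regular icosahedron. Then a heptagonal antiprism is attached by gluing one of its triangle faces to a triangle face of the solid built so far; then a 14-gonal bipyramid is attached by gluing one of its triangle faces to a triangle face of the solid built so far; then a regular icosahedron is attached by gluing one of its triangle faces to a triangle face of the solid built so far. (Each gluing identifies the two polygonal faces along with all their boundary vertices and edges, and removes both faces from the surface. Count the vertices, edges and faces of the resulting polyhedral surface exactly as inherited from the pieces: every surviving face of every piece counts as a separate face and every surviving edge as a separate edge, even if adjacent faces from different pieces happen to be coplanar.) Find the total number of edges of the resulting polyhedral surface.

121

A regular icosahedron: V=12, E=30, F=20.
Attach a heptagonal antiprism (V=14, E=28, F=16) along a 3-gon: merge 3 vertices and 3 edges, delete both glued faces → V=23, E=55, F=34.
Attach a 14-gonal bipyramid (V=16, E=42, F=28) along a 3-gon: merge 3 vertices and 3 edges, delete both glued faces → V=36, E=94, F=60.
Attach a regular icosahedron (V=12, E=30, F=20) along a 3-gon: merge 3 vertices and 3 edges, delete both glued faces → V=45, E=121, F=78.
Check: V − E + F = 45 − 121 + 78 = 2.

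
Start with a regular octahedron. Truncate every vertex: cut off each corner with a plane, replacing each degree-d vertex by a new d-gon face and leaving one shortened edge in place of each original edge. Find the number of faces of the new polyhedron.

14

The base solid has V = 6, E = 12, F = 8.
Truncation replaces each original edge-end by a new vertex, so V′ = 2E = 24.
Each original edge survives, and each old vertex of degree d contributes d new edges; summing degrees gives Σd = 2E, so E′ = E + 2E = 3E = 36.
Each original face survives and each original vertex becomes one new face: F′ = F + V = 14.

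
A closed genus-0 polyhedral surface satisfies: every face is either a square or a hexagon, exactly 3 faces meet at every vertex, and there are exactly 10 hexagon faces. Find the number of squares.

6

Let x be the number of squares; then F = 10 + x.
Edge–face incidences: 2E = 6·10 + 4·x = 60 + 4x.
Every vertex has degree 3, so 3V = 2E.
Euler: V − E + F = 2 ⇒ (2E)/3 − E + (10 + x) = 2.
Multiply by 6: 2·(2E) − 3·(2E) + 6·(10 + x) = 12, i.e. 60 + 6x − (60 + 4x) = 12.
Collecting terms: 2x = 12, so x = 6.
Then 2E = 60 + 4·6 = 84, so E = 42, V = 2E/3 = 28, F = 10 + 6 = 16.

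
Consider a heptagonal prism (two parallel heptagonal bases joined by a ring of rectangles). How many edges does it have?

A prism on an n-gon has two n-gon bases and n rectangular sides: V = 2·7 = 14, E = 3·7 = 21, F = 7 + 2 = 9.

21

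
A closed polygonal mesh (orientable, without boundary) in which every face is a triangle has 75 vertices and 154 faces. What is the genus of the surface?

Every face is a triangle, so 2E = 3·154 = 462, giving E = 231.
χ = V − E + F = 75 − 231 + 154 = -2.
For a closed orientable surface χ = 2 − 2g, so g = (2 − (-2))/2 = 2.

2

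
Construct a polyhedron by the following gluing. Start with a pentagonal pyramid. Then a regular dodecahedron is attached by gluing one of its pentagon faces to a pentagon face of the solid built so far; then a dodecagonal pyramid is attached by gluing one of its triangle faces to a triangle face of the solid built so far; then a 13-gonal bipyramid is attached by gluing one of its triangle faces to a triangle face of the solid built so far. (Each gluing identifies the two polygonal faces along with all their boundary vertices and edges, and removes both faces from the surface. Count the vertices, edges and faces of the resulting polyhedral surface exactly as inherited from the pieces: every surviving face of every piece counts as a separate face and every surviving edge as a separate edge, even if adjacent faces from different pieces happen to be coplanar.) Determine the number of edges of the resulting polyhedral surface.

A pentagonal pyramid: V=6, E=10, F=6.
Attach a regular dodecahedron (V=20, E=30, F=12) along a 5-gon: merge 5 vertices and 5 edges, delete both glued faces → V=21, E=35, F=16.
Attach a dodecagonal pyramid (V=13, E=24, F=13) along a 3-gon: merge 3 vertices and 3 edges, delete both glued faces → V=31, E=56, F=27.
Attach a 13-gonal bipyramid (V=15, E=39, F=26) along a 3-gon: merge 3 vertices and 3 edges, delete both glued faces → V=43, E=92, F=51.
Check: V − E + F = 43 − 92 + 51 = 2.

92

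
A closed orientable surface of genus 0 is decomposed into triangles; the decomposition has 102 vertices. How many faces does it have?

χ = 2 − 2·0 = 2, and every face is a triangle so 3F = 2E.
V − E + F = 2 with E = 3F/2 gives 102 − (3/2 − 1)·F = 2, so F = 200 and E = 300.

200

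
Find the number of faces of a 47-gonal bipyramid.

A bipyramid over an n-gon has 2n triangular faces and n + 2 vertices: V = 47 + 2 = 49, E = 3·47 = 141, F = 2·47 = 94.

94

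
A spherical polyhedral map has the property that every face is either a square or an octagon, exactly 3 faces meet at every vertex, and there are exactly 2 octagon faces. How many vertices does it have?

Let x be the number of squares; then F = 2 + x.
Edge–face incidences: 2E = 8·2 + 4·x = 16 + 4x.
Every vertex has degree 3, so 3V = 2E.
Euler: V − E + F = 2 ⇒ (2E)/3 − E + (2 + x) = 2.
Multiply by 6: 2·(2E) − 3·(2E) + 6·(2 + x) = 12, i.e. 12 + 6x − (16 + 4x) = 12.
Collecting terms: 2x − 4 = 12, so 2x = 16, so x = 8.
Then 2E = 16 + 4·8 = 48, so E = 24, V = 2E/3 = 16, F = 2 + 8 = 10.

16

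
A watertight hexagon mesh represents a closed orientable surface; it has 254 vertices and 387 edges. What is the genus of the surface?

Every face is a hexagon and each edge borders two faces, so 6F = 2·387, giving F = 129.
χ = V − E + F = 254 − 387 + 129 = -4.
For a closed orientable surface χ = 2 − 2g, so g = (2 − (-4))/2 = 3.

3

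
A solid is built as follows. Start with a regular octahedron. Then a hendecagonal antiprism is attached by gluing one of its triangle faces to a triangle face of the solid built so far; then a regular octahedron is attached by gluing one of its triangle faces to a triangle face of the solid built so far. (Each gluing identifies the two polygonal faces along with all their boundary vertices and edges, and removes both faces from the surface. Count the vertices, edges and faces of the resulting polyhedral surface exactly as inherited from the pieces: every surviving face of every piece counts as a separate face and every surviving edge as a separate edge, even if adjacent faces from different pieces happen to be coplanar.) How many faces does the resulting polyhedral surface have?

A regular octahedron: V=6, E=12, F=8.
Attach a hendecagonal antiprism (V=22, E=44, F=24) along a 3-gon: merge 3 vertices and 3 edges, delete both glued faces → V=25, E=53, F=30.
Attach a regular octahedron (V=6, E=12, F=8) along a 3-gon: merge 3 vertices and 3 edges, delete both glued faces → V=28, E=62, F=36.
Check: V − E + F = 28 − 62 + 36 = 2.

36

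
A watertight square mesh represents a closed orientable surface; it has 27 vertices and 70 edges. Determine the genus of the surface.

Every face is a square and each edge borders two faces, so 4F = 2·70, giving F = 35.
χ = V − E + F = 27 − 70 + 35 = -8.
For a closed orientable surface χ = 2 − 2g, so g = (2 − (-8))/2 = 5.

5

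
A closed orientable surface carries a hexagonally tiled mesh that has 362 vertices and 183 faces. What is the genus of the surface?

Every face is a hexagon, so 2E = 6·183 = 1098, giving E = 549.
χ = V − E + F = 362 − 549 + 183 = -4.
For a closed orientable surface χ = 2 − 2g, so g = (2 − (-4))/2 = 3.

3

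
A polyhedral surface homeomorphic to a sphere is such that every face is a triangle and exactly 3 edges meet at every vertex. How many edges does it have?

6

Each face has 3 edges and each edge borders two faces, so 2E = 3F.
Each vertex has degree 3, so 3V = 2E and hence V = 3F/3.
Euler: V − E + F = 2 ⇒ (3F/3) − (3F/2) + F = 2.
Multiply by 6: (6 − 9 + 6)F = 12, i.e. 3F = 12.
So F = 4, E = 3·4/2 = 6, V = 3·4/3 = 4.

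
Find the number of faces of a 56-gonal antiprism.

114

An antiprism on an n-gon has two n-gon caps and 2n triangles: V = 2·56 = 112, E = 4·56 = 224, F = 2·56 + 2 = 114.
Check: V − E + F = 112 − 224 + 114 = 2.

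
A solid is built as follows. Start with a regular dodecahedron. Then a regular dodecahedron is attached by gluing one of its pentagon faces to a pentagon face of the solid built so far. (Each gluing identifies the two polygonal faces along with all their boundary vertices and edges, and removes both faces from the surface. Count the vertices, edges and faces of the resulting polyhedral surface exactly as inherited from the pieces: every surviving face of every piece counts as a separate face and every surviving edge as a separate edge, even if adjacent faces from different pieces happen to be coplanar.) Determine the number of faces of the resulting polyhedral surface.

A regular dodecahedron: V=20, E=30, F=12.
Attach a regular dodecahedron (V=20, E=30, F=12) along a 5-gon: merge 5 vertices and 5 edges, delete both glued faces → V=35, E=55, F=22.
Check: V − E + F = 35 − 55 + 22 = 2.

22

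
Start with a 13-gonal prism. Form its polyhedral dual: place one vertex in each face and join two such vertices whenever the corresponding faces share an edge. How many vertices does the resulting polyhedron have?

15

The base solid has V = 26, E = 39, F = 15.
The dual swaps V and F and preserves E: V′ = F = 15, E′ = E = 39, F′ = V = 26.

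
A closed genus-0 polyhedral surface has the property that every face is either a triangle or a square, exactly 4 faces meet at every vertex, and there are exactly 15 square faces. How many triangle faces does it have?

Let x be the number of triangles; then F = 15 + x.
Edge–face incidences: 2E = 4·15 + 3·x = 60 + 3x.
Every vertex has degree 4, so 4V = 2E.
Euler: V − E + F = 2 ⇒ (2E)/4 − E + (15 + x) = 2.
Multiply by 8: 2·(2E) − 4·(2E) + 8·(15 + x) = 16, i.e. 120 + 8x − 2·(60 + 3x) = 16.
Collecting terms: 2x = 16, so x = 8.
Then 2E = 60 + 3·8 = 84, so E = 42, V = 2E/4 = 21, F = 15 + 8 = 23.

8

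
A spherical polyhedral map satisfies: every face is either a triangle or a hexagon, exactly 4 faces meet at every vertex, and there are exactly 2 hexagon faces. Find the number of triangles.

12

Let x be the number of triangles; then F = 2 + x.
Edge–face incidences: 2E = 6·2 + 3·x = 12 + 3x.
Every vertex has degree 4, so 4V = 2E.
Euler: V − E + F = 2 ⇒ (2E)/4 − E + (2 + x) = 2.
Multiply by 8: 2·(2E) − 4·(2E) + 8·(2 + x) = 16, i.e. 16 + 8x − 2·(12 + 3x) = 16.
Collecting terms: 2x − 8 = 16, so 2x = 24, so x = 12.
Then 2E = 12 + 3·12 = 48, so E = 24, V = 2E/4 = 12, F = 2 + 12 = 14.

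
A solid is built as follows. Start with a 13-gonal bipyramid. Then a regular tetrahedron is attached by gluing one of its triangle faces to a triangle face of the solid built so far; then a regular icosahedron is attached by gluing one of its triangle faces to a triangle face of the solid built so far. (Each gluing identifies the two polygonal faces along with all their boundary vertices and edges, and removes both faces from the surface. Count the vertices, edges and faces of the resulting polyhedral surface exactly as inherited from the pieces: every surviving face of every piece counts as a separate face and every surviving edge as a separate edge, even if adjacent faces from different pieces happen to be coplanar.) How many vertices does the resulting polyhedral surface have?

25

A 13-gonal bipyramid: V=15, E=39, F=26.
Attach a regular tetrahedron (V=4, E=6, F=4) along a 3-gon: merge 3 vertices and 3 edges, delete both glued faces → V=16, E=42, F=28.
Attach a regular icosahedron (V=12, E=30, F=20) along a 3-gon: merge 3 vertices and 3 edges, delete both glued faces → V=25, E=69, F=46.
Check: V − E + F = 25 − 69 + 46 = 2.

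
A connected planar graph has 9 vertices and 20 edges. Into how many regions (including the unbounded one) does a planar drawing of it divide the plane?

13

Euler's formula for a connected plane graph: V − E + F = 2, so F = 2 − 9 + 20 = 13.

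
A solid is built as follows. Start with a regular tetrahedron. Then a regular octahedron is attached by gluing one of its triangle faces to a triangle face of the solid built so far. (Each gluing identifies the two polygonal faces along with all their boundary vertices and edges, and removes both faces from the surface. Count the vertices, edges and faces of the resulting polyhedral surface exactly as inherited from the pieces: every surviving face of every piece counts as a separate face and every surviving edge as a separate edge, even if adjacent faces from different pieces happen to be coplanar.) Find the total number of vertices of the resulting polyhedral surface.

7

A regular tetrahedron: V=4, E=6, F=4.
Attach a regular octahedron (V=6, E=12, F=8) along a 3-gon: merge 3 vertices and 3 edges, delete both glued faces → V=7, E=15, F=10.
Check: V − E + F = 7 − 15 + 10 = 2.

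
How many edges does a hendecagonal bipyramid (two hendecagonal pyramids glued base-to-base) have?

33

A bipyramid over an n-gon has 2n triangular faces and n + 2 vertices: V = 11 + 2 = 13, E = 3·11 = 33, F = 2·11 = 22.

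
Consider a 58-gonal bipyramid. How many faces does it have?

A bipyramid over an n-gon has 2n triangular faces and n + 2 vertices: V = 58 + 2 = 60, E = 3·58 = 174, F = 2·58 = 116.

116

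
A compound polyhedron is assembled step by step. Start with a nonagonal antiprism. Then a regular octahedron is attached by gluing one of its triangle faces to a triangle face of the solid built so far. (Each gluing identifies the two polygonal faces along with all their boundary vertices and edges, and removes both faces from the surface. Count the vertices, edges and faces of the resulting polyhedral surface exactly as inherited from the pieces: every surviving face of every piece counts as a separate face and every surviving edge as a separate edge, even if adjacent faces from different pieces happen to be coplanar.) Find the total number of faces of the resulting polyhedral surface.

26

A nonagonal antiprism: V=18, E=36, F=20.
Attach a regular octahedron (V=6, E=12, F=8) along a 3-gon: merge 3 vertices and 3 edges, delete both glued faces → V=21, E=45, F=26.
Check: V − E + F = 21 − 45 + 26 = 2.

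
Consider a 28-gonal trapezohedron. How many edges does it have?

112

The n-trapezohedron (dual of the n-antiprism) has V = 2·28 + 2 = 58, E = 4·28 = 112, F = 2·28 = 56.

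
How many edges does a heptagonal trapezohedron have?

28

The n-trapezohedron (dual of the n-antiprism) has V = 2·7 + 2 = 16, E = 4·7 = 28, F = 2·7 = 14.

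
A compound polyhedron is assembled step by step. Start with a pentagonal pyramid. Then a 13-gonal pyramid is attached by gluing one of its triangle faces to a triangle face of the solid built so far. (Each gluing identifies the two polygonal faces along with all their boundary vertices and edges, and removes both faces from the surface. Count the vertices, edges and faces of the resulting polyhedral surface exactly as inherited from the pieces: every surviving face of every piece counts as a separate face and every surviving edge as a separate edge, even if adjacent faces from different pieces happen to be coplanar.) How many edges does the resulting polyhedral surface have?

33

A pentagonal pyramid: V=6, E=10, F=6.
Attach a 13-gonal pyramid (V=14, E=26, F=14) along a 3-gon: merge 3 vertices and 3 edges, delete both glued faces → V=17, E=33, F=18.
Check: V − E + F = 17 − 33 + 18 = 2.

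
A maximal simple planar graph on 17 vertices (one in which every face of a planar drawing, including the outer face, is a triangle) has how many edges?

In a plane triangulation 3F = 2E and V − E + F = 2, so E = 3V − 6 = 3·17 − 6 = 45.

45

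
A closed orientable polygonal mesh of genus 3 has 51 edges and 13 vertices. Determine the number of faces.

For a closed orientable surface of genus 3, χ = 2 − 2·3 = -4.
F = -4 − V + E = -4 − 13 + 51 = 34.

34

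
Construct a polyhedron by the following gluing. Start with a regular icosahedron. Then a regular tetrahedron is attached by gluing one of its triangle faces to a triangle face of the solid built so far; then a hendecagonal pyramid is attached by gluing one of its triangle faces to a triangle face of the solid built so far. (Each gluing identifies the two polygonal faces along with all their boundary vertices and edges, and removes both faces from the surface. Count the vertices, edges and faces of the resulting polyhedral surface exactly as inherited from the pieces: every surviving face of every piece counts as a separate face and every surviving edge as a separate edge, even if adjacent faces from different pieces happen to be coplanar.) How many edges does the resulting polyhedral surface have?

A regular icosahedron: V=12, E=30, F=20.
Attach a regular tetrahedron (V=4, E=6, F=4) along a 3-gon: merge 3 vertices and 3 edges, delete both glued faces → V=13, E=33, F=22.
Attach a hendecagonal pyramid (V=12, E=22, F=12) along a 3-gon: merge 3 vertices and 3 edges, delete both glued faces → V=22, E=52, F=32.
Check: V − E + F = 22 − 52 + 32 = 2.

52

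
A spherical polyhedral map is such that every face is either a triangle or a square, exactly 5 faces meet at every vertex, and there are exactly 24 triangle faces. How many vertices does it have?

16

Let x be the number of squares; then F = 24 + x.
Edge–face incidences: 2E = 3·24 + 4·x = 72 + 4x.
Every vertex has degree 5, so 5V = 2E.
Euler: V − E + F = 2 ⇒ (2E)/5 − E + (24 + x) = 2.
Multiply by 10: 2·(2E) − 5·(2E) + 10·(24 + x) = 20, i.e. 240 + 10x − 3·(72 + 4x) = 20.
Collecting terms: −2x + 24 = 20, so −2x = −4, so x = 2.
Then 2E = 72 + 4·2 = 80, so E = 40, V = 2E/5 = 16, F = 24 + 2 = 26.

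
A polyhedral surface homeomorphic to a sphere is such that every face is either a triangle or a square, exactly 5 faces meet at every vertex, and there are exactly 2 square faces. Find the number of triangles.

24

Let x be the number of triangles; then F = 2 + x.
Edge–face incidences: 2E = 4·2 + 3·x = 8 + 3x.
Every vertex has degree 5, so 5V = 2E.
Euler: V − E + F = 2 ⇒ (2E)/5 − E + (2 + x) = 2.
Multiply by 10: 2·(2E) − 5·(2E) + 10·(2 + x) = 20, i.e. 20 + 10x − 3·(8 + 3x) = 20.
Collecting terms: x − 4 = 20, so x = 24.
Then 2E = 8 + 3·24 = 80, so E = 40, V = 2E/5 = 16, F = 2 + 24 = 26.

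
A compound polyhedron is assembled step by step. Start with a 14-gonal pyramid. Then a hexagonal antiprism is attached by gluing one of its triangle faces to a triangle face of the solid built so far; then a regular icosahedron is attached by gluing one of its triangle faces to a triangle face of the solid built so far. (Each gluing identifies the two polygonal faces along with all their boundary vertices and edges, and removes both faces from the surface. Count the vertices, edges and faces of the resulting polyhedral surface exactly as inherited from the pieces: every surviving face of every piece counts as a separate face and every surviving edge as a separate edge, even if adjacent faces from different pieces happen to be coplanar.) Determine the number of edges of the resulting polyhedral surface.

A 14-gonal pyramid: V=15, E=28, F=15.
Attach a hexagonal antiprism (V=12, E=24, F=14) along a 3-gon: merge 3 vertices and 3 edges, delete both glued faces → V=24, E=49, F=27.
Attach a regular icosahedron (V=12, E=30, F=20) along a 3-gon: merge 3 vertices and 3 edges, delete both glued faces → V=33, E=76, F=45.
Check: V − E + F = 33 − 76 + 45 = 2.

76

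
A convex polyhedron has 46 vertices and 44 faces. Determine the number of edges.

Here V − E + F = 2.
E = V + F − (2) = 46 + 44 − (2) = 88.

88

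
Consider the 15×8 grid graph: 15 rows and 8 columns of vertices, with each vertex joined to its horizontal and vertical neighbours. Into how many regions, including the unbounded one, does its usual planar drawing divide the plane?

99

The grid has V = 15·8 = 120 vertices and E = 15·7 + 8·14 = 217 edges.
F = 2 − V + E = 2 − 120 + 217 = 99.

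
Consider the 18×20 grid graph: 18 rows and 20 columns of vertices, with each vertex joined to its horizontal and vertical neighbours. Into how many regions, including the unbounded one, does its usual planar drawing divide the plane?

The grid has V = 18·20 = 360 vertices and E = 18·19 + 20·17 = 682 edges.
F = 2 − V + E = 2 − 360 + 682 = 324.

324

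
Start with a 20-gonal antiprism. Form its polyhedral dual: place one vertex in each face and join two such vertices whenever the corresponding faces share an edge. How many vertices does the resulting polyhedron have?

42

The base solid has V = 40, E = 80, F = 42.
The dual swaps V and F and preserves E: V′ = F = 42, E′ = E = 80, F′ = V = 40.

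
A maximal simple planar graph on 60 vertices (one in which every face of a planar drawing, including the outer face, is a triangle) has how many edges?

174

In a plane triangulation 3F = 2E and V − E + F = 2, so E = 3V − 6 = 3·60 − 6 = 174.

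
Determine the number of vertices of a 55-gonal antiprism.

An antiprism on an n-gon has two n-gon caps and 2n triangles: V = 2·55 = 110, E = 4·55 = 220, F = 2·55 + 2 = 112.

110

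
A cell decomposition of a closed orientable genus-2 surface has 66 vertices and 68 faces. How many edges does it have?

For a closed orientable surface of genus 2, χ = 2 − 2·2 = -2.
E = V + F − (-2) = 66 + 68 − (-2) = 136.

136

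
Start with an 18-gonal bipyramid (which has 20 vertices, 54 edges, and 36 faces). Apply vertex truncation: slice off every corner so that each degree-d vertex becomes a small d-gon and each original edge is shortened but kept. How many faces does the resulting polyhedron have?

56

Truncation replaces each original edge-end by a new vertex, so V′ = 2E = 108.
Each original edge survives, and each old vertex of degree d contributes d new edges; summing degrees gives Σd = 2E, so E′ = E + 2E = 3E = 162.
Each original face survives and each original vertex becomes one new face: F′ = F + V = 56.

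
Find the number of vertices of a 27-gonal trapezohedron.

56

The n-trapezohedron (dual of the n-antiprism) has V = 2·27 + 2 = 56, E = 4·27 = 108, F = 2·27 = 54.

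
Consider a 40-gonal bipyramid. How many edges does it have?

A bipyramid over an n-gon has 2n triangular faces and n + 2 vertices: V = 40 + 2 = 42, E = 3·40 = 120, F = 2·40 = 80.

120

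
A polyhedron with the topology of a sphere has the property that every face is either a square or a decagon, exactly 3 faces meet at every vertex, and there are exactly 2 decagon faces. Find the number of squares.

10

Let x be the number of squares; then F = 2 + x.
Edge–face incidences: 2E = 10·2 + 4·x = 20 + 4x.
Every vertex has degree 3, so 3V = 2E.
Euler: V − E + F = 2 ⇒ (2E)/3 − E + (2 + x) = 2.
Multiply by 6: 2·(2E) − 3·(2E) + 6·(2 + x) = 12, i.e. 12 + 6x − (20 + 4x) = 12.
Collecting terms: 2x − 8 = 12, so 2x = 20, so x = 10.
Then 2E = 20 + 4·10 = 60, so E = 30, V = 2E/3 = 20, F = 2 + 10 = 12.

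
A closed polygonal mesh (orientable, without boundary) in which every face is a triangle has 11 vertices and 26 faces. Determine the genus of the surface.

2

Every face is a triangle, so 2E = 3·26 = 78, giving E = 39.
χ = V − E + F = 11 − 39 + 26 = -2.
For a closed orientable surface χ = 2 − 2g, so g = (2 − (-2))/2 = 2.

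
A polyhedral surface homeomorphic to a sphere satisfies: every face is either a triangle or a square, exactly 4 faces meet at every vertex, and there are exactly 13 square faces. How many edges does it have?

38

Let x be the number of triangles; then F = 13 + x.
Edge–face incidences: 2E = 4·13 + 3·x = 52 + 3x.
Every vertex has degree 4, so 4V = 2E.
Euler: V − E + F = 2 ⇒ (2E)/4 − E + (13 + x) = 2.
Multiply by 8: 2·(2E) − 4·(2E) + 8·(13 + x) = 16, i.e. 104 + 8x − 2·(52 + 3x) = 16.
Collecting terms: 2x = 16, so x = 8.
Then 2E = 52 + 3·8 = 76, so E = 38, V = 2E/4 = 19, F = 13 + 8 = 21.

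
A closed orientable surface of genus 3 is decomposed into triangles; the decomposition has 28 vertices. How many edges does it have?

96

χ = 2 − 2·3 = -4, and every face is a triangle so 3F = 2E.
V − E + F = -4 with E = 3F/2 gives 28 − (3/2 − 1)·F = -4, so F = 64 and E = 96.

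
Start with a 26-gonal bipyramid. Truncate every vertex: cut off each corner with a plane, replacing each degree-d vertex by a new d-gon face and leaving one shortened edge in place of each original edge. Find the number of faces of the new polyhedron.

The base solid has V = 28, E = 78, F = 52.
Truncation replaces each original edge-end by a new vertex, so V′ = 2E = 156.
Each original edge survives, and each old vertex of degree d contributes d new edges; summing degrees gives Σd = 2E, so E′ = E + 2E = 3E = 234.
Each original face survives and each original vertex becomes one new face: F′ = F + V = 80.

80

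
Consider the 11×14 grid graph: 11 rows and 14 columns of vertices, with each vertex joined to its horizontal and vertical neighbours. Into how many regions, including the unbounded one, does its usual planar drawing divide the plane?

The grid has V = 11·14 = 154 vertices and E = 11·13 + 14·10 = 283 edges.
F = 2 − V + E = 2 − 154 + 283 = 131.

131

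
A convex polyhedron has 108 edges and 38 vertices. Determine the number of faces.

Here V − E + F = 2.
F = 2 − V + E = 2 − 38 + 108 = 72.

72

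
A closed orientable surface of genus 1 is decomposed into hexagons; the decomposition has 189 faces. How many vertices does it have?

χ = 2 − 2·1 = 0, and every face is a hexagon so 6F = 2E.
E = 6·189/2 = 567. Then V = 0 + E − F = 0 + 567 − 189 = 378.

378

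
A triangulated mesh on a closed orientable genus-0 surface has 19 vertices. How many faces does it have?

34

χ = 2 − 2·0 = 2, and every face is a triangle so 3F = 2E.
V − E + F = 2 with E = 3F/2 gives 19 − (3/2 − 1)·F = 2, so F = 34 and E = 51.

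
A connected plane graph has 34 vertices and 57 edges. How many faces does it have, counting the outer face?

25

Euler's formula for a connected plane graph: V − E + F = 2, so F = 2 − 34 + 57 = 25.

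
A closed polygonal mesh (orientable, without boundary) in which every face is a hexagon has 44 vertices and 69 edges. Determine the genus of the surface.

2

Every face is a hexagon and each edge borders two faces, so 6F = 2·69, giving F = 23.
χ = V − E + F = 44 − 69 + 23 = -2.
For a closed orientable surface χ = 2 − 2g, so g = (2 − (-2))/2 = 2.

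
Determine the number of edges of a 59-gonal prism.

A prism on an n-gon has two n-gon bases and n rectangular sides: V = 2·59 = 118, E = 3·59 = 177, F = 59 + 2 = 61.

177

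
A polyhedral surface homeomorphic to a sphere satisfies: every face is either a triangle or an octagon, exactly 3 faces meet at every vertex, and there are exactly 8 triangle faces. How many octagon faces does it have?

6

Let x be the number of octagons; then F = 8 + x.
Edge–face incidences: 2E = 3·8 + 8·x = 24 + 8x.
Every vertex has degree 3, so 3V = 2E.
Euler: V − E + F = 2 ⇒ (2E)/3 − E + (8 + x) = 2.
Multiply by 6: 2·(2E) − 3·(2E) + 6·(8 + x) = 12, i.e. 48 + 6x − (24 + 8x) = 12.
Collecting terms: −2x + 24 = 12, so −2x = −12, so x = 6.
Then 2E = 24 + 8·6 = 72, so E = 36, V = 2E/3 = 24, F = 8 + 6 = 14.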